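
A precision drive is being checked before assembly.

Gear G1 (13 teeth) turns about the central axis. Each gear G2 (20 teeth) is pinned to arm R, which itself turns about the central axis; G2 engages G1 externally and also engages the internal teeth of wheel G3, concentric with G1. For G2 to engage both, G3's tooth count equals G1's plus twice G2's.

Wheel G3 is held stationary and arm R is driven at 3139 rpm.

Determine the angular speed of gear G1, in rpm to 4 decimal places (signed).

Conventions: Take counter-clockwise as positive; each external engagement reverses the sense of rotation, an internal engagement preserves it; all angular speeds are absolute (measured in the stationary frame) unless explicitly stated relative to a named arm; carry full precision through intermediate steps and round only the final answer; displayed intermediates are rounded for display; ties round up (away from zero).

+15936.4615 rpm

topology: planetary set — G1 13T / G2 20T / G3 53T, arm = carrier (Willis)
normalise by the input: solve with ω_arm = 1, then scale by 3139 rpm
ring teeth: 13 + 2·20 = 53
13(ω_sun−ω_arm) = −53(ω_ring−ω_arm),  ω_ring = 0, ω_arm = 1
ω_sun = 1 − (53/13)(0−1) = 66/13
scale: ω_sun = 66/13 × 3139 rpm = +15936.4615 rpm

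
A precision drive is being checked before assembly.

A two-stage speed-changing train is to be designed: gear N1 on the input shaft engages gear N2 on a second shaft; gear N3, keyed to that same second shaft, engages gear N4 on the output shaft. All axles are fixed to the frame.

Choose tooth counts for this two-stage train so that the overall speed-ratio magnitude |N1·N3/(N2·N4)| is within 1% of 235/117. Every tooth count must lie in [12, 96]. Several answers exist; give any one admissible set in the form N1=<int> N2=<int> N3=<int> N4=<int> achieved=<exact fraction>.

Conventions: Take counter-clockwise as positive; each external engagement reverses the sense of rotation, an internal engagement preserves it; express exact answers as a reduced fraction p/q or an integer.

N1=15 N2=13 N3=47 N4=27 achieved=235/117

2-stage fixed-axis compound train for ratio 235/117
target = 235/117 in lowest terms: an exact hit needs N1·N3 = k·235 and N2·N4 = k·117 for one integer k, every count in [12, 96]; additionally prefer no 1:1 stage (N1 ≠ N2, N3 ≠ N4)
k = 1…2: no 1:1-free in-range split of k·235 and k·117 into factor pairs; take k = 3
k = 3: N1·N3 = 705 = 15·47, N2·N4 = 351 = 13·27
achieved = 15·47/(13·27) = 235/117; |achieved − target| = 0 ≤ 47/2340 ✓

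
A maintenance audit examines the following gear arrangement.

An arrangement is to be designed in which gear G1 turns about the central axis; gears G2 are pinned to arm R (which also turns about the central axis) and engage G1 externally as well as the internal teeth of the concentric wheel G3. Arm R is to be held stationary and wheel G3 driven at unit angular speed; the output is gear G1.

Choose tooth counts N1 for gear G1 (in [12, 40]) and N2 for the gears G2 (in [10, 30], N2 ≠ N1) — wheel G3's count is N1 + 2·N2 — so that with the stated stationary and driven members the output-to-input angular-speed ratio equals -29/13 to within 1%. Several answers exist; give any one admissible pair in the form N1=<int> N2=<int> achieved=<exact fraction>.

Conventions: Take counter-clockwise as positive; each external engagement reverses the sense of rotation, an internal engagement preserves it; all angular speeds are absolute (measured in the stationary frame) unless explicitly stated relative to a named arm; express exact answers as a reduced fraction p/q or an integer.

topology: planetary set — design target -29/13, arm = carrier (Willis)
Willis with ω_arm = 0: ω_sun/ω_ring = −N3/N1; set equal to -29/13  ⇒  N3/N1 = −(-29/13) = 29/13
N3 = N1 + 2·N2  ⇒  N2/N1 = (N3/N1 − 1)/2 = (29/13 − 1)/2 = 8/13
smallest multiple with N1 ≥ 12 and N2 ≥ 10: k = 2  ⇒  N1 = 2·13 = 26, N2 = 2·8 = 16 (N1 ≤ 40, N2 ≤ 30, N2 ≠ N1 ✓), N3 = 26 + 2·16 = 58
check: −N3/N1 with N1 = 26, N3 = 58 gives -29/13; |achieved − target| = 0 ≤ 29/1300 ✓

N1=26 N2=16 achieved=-29/13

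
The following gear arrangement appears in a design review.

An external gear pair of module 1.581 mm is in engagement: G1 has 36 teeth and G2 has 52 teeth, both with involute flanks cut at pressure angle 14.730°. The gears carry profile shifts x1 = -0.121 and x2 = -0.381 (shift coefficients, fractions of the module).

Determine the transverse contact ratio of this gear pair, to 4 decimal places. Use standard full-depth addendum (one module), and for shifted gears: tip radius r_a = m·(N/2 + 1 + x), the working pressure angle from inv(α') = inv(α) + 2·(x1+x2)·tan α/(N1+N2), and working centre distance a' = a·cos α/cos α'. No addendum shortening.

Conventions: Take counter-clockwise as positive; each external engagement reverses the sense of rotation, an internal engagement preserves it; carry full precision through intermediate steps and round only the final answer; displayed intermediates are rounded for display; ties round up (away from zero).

2.4017

topology: single-mesh involute geometry — m = 1.581, 36T/52T pair
base radii: r_b1 = 27.522721, r_b2 = 39.755041
tip radii: r_a1 = 29.847699, r_a2 = 42.084639
inv(α') = inv(14.730°) + 2·(-0.121-0.381)·tan α/(36+52) = 0.00281830  ⇒  α' = 11.60811°
a' = a·cos α / cos α' = 69.5640·cos 14.730°/cos 11.60811° = 68.682542
action lengths: √(r_a1²−r_b1²) = 11.549241, √(r_a2²−r_b2²) = 13.807735
base pitch p_b = π·m·cos α = 4.803621
CR = (11.549241 + 13.807735 − 68.682542·sin 11.60811°)/4.803621 = 2.401711
contact ratio ≈ 2.4017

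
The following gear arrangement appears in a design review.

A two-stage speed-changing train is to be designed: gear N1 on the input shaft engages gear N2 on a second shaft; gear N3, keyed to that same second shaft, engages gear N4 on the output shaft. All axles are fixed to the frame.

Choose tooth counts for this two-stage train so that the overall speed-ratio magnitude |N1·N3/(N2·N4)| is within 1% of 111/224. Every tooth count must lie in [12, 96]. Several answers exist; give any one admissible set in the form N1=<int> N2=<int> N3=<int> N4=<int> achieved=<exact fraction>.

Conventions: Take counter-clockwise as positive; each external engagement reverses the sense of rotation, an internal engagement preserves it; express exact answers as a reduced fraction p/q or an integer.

class = fixed-axis compound train [2-stage, 111/224 wanted]
target = 111/224 in lowest terms: an exact hit needs N1·N3 = k·111 and N2·N4 = k·224 for one integer k, every count in [12, 96]; additionally prefer no 1:1 stage (N1 ≠ N2, N3 ≠ N4)
k = 1…3: no 1:1-free in-range split of k·111 and k·224 into factor pairs; take k = 4
k = 4: N1·N3 = 444 = 12·37, N2·N4 = 896 = 14·64
achieved = 12·37/(14·64) = 111/224; |achieved − target| = 0 ≤ 111/22400 ✓

N1=12 N2=14 N3=37 N4=64 achieved=111/224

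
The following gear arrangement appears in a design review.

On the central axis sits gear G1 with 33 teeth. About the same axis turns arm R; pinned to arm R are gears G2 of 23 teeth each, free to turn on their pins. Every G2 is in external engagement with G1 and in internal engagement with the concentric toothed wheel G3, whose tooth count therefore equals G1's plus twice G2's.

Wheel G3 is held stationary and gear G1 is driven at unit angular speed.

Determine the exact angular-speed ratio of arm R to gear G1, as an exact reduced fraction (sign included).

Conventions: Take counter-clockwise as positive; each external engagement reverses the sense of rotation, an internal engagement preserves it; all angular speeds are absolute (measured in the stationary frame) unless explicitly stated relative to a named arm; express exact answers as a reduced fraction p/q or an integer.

topology: planetary set — G1 33T / G2 23T / G3 79T, arm = carrier (Willis)
ring teeth: 33 + 2·23 = 79
33(ω_sun−ω_arm) = −79(ω_ring−ω_arm),  ω_ring = 0, ω_sun = 1
33(1−ω_arm) = −79(0−ω_arm)  ⇒  112·ω_arm = 33  ⇒  ω_arm = 33/112
ω_out/ω_in = 33/112

33/112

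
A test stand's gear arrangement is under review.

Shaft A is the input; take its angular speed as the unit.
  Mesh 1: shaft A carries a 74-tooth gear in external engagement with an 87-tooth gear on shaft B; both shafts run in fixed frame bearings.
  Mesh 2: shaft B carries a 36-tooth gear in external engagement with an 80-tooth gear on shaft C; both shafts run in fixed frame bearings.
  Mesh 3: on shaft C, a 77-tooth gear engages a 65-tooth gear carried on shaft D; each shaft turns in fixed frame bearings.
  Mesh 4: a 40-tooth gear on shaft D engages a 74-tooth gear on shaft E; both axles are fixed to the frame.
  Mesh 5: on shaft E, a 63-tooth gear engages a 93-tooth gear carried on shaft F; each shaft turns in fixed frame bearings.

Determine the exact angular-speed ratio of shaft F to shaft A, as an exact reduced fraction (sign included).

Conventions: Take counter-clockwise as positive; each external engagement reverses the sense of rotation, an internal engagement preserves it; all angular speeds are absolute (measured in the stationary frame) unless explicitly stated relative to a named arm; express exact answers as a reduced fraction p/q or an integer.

-9702/58435

class = fixed-axis compound train [5 meshes; 5 ratios multiply, 5 sense flips]
mesh 1 [74T→87T]: running ratio 74/87, sense −
mesh 2 [36T→80T]: running ratio 111/290, sense +
mesh 3 [77T→65T]: running ratio 8547/18850, sense −
mesh 4 [40T→74T]: running ratio 462/1885, sense +
mesh 5 [63T→93T]: running ratio 9702/58435, sense −
ω_out/ω_in = -9702/58435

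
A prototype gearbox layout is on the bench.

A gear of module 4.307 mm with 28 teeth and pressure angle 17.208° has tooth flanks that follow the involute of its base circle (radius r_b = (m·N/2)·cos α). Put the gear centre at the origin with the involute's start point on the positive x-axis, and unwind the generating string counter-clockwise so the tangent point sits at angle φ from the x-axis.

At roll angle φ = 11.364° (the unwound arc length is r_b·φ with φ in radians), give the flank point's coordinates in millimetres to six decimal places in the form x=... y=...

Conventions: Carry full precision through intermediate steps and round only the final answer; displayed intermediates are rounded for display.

x=58.720692 y=0.149214

class = single-mesh tooth geometry [base-circle involute, m = 4.307, 28T]
pitch radius r_p = m·N/2 = 4.307·28/2 = 60.298000
base radius r_b = r_p·cos α = 60.298000·cos 17.208° = 57.598884
roll angle φ = 11.364° = 0.19833922 rad
x = r_b·(cos φ + φ·sin φ) = 58.720692
y = r_b·(sin φ − φ·cos φ) = 0.149214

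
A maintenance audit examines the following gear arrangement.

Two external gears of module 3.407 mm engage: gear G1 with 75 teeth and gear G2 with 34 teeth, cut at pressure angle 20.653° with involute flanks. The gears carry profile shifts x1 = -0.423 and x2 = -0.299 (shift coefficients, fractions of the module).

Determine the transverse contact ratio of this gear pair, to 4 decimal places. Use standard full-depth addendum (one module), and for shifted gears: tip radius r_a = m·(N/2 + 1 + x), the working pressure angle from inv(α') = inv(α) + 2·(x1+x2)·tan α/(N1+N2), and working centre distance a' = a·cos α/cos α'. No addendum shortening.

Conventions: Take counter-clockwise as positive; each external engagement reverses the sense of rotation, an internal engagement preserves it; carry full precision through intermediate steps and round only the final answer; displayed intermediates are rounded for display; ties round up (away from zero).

1.9061

recognized (one external pair, fixed centres): single-mesh tooth geometry, m = 3.407, N1 = 75, N2 = 34
base radii: r_b1 = 119.551673, r_b2 = 54.196759
tip radii: r_a1 = 129.728339, r_a2 = 60.307307
inv(α') = inv(20.653°) + 2·(-0.423-0.299)·tan α/(75+34) = 0.01147504  ⇒  α' = 18.37921°
a' = a·cos α / cos α' = 185.6815·cos 20.653°/cos 18.37921° = 183.087648
action lengths: √(r_a1²−r_b1²) = 50.367046, √(r_a2²−r_b2²) = 26.451515
base pitch p_b = π·m·cos α = 10.015538
CR = (50.367046 + 26.451515 − 183.087648·sin 18.37921°)/10.015538 = 1.906054
contact ratio ≈ 1.9061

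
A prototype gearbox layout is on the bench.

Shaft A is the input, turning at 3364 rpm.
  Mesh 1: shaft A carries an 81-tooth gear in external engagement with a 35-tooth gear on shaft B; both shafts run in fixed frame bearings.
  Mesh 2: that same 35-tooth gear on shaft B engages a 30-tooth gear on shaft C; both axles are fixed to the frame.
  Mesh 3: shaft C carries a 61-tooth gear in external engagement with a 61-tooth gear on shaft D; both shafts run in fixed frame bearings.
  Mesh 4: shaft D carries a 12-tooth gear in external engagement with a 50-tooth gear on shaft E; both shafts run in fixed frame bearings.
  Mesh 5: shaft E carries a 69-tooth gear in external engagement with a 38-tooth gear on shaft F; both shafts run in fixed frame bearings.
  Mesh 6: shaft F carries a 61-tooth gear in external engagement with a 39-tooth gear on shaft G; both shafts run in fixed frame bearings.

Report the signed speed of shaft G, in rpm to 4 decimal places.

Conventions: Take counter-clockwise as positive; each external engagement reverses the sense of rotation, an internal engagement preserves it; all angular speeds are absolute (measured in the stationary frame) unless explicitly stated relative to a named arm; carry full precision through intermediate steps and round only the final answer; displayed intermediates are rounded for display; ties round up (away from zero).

+6191.0130 rpm

topology: fixed-axis compound train — 6 meshes, A→G
mesh 1 [81T→35T]: ω = 3364.0000×81/35 = 7785.2571 rpm, sense flips to −
mesh 2 [35T→30T]: ω = 7785.2571×35/30 = 9082.8000 rpm, sense flips to +
mesh 3 [61T→61T]: ω = 9082.8000×61/61 = 9082.8000 rpm, sense flips to −
mesh 4 [12T→50T]: ω = 9082.8000×12/50 = 2179.8720 rpm, sense flips to +
mesh 5 [69T→38T]: ω = 2179.8720×69/38 = 3958.1886 rpm, sense flips to −
mesh 6 [61T→39T]: ω = 3958.1886×61/39 = 6191.0130 rpm, sense flips to +
signed output speed = +6191.0130 rpm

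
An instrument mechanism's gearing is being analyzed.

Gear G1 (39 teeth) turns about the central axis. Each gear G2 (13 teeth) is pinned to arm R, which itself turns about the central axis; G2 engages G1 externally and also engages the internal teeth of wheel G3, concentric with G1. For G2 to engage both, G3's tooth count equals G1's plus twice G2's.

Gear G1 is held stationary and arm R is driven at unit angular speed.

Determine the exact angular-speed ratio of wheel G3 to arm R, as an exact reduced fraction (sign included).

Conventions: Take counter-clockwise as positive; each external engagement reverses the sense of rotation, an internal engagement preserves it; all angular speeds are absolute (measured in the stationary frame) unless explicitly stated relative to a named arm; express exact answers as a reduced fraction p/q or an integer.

class = planetary set [G3 = 39+2·13 = 65; Willis about the carrier]
ring teeth: 39 + 2·13 = 65
39(ω_sun−ω_arm) = −65(ω_ring−ω_arm),  ω_sun = 0, ω_arm = 1
ω_ring = 1 − (39/65)(0−1) = 8/5
ω_out/ω_in = 8/5

8/5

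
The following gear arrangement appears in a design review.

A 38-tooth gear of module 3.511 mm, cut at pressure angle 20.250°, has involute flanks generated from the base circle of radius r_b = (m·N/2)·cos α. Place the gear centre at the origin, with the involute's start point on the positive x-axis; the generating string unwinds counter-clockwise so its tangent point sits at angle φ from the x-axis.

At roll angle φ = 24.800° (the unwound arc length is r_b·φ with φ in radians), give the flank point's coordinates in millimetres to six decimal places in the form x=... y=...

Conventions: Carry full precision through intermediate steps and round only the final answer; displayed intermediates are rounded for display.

x=68.176834 y=1.660287

class = single-mesh tooth geometry [base-circle involute, m = 3.511, 38T]
pitch radius r_p = m·N/2 = 3.511·38/2 = 66.709000
base radius r_b = r_p·cos α = 66.709000·cos 20.250° = 62.585806
roll angle φ = 24.800° = 0.43284165 rad
x = r_b·(cos φ + φ·sin φ) = 68.176834
y = r_b·(sin φ − φ·cos φ) = 1.660287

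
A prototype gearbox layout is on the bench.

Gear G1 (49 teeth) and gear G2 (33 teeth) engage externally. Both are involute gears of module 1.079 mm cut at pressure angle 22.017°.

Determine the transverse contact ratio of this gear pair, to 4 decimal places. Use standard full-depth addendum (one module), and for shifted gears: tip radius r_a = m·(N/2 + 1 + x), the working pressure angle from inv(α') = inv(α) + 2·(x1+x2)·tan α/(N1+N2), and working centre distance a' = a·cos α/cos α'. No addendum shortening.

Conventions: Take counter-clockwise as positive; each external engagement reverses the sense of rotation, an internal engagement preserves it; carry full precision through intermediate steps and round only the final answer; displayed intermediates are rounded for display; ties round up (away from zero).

1.6212

recognized (one external pair, fixed centres): single-mesh tooth geometry, m = 1.079, N1 = 49, N2 = 33
base radii: r_b1 = 24.507629, r_b2 = 16.505138
tip radii: r_a1 = 27.514500, r_a2 = 18.882500
no profile shift: α' = α, a' = a
action lengths: √(r_a1²−r_b1²) = 12.506950, √(r_a2²−r_b2²) = 9.172198
base pitch p_b = π·m·cos α = 3.142571
CR = (12.506950 + 9.172198 − 44.239000·sin 22.01700°)/3.142571 = 1.621207
contact ratio ≈ 1.6212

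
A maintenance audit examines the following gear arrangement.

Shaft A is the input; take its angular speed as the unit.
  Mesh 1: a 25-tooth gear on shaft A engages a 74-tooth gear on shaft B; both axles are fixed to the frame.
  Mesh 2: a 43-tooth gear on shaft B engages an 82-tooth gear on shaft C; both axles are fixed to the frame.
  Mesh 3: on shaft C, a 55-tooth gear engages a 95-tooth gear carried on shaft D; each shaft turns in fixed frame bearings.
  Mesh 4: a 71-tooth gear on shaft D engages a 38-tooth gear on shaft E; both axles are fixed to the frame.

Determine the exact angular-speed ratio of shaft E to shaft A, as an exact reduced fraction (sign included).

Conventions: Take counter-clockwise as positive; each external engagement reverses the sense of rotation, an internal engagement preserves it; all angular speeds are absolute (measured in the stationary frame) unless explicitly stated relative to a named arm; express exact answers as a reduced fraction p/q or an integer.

839575/4381096

class = fixed-axis compound train [4 meshes; 4 ratios multiply, 4 sense flips]
mesh 1 [25T→74T]: running ratio 25/74, sense −
mesh 2 [43T→82T]: running ratio 1075/6068, sense +
mesh 3 [55T→95T]: running ratio 11825/115292, sense −
mesh 4 [71T→38T]: running ratio 839575/4381096, sense +
ω_out/ω_in = 839575/4381096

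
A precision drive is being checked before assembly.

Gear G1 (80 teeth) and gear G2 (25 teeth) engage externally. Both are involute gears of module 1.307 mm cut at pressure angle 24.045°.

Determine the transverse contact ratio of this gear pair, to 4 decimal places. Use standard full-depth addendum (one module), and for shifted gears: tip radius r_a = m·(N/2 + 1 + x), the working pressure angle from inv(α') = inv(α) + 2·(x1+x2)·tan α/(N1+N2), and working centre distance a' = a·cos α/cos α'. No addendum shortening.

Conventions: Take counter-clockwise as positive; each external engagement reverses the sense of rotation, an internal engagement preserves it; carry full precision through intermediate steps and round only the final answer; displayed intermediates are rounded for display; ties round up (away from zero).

1.5454

class = single-mesh tooth geometry [involute pair 80T × 25T, m = 1.307]
base radii: r_b1 = 47.743441, r_b2 = 14.919825
tip radii: r_a1 = 53.587000, r_a2 = 17.644500
no profile shift: α' = α, a' = a
action lengths: √(r_a1²−r_b1²) = 24.333730, √(r_a2²−r_b2²) = 9.419511
base pitch p_b = π·m·cos α = 3.749761
CR = (24.333730 + 9.419511 − 68.617500·sin 24.04500°)/3.749761 = 1.545369
contact ratio ≈ 1.5454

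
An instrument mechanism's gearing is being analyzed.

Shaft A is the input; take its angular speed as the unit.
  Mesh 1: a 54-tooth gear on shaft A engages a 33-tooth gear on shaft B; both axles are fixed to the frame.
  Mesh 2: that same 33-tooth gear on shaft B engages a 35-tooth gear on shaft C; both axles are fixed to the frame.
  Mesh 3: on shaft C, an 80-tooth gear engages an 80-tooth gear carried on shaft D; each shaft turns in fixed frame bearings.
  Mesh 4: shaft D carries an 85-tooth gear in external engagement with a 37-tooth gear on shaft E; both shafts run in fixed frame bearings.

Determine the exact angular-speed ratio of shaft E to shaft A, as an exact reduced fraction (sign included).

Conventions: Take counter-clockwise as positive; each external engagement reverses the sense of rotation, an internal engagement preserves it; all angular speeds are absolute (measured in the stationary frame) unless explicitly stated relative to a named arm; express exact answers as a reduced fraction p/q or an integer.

918/259

class = fixed-axis compound train [4 meshes; 4 ratios multiply, 4 sense flips]
mesh 1 [54T→33T]: running ratio 18/11, sense −
mesh 2 [33T→35T]: running ratio 54/35, sense +
mesh 3 [80T→80T]: running ratio 54/35, sense −
mesh 4 [85T→37T]: running ratio 918/259, sense +
ω_out/ω_in = 918/259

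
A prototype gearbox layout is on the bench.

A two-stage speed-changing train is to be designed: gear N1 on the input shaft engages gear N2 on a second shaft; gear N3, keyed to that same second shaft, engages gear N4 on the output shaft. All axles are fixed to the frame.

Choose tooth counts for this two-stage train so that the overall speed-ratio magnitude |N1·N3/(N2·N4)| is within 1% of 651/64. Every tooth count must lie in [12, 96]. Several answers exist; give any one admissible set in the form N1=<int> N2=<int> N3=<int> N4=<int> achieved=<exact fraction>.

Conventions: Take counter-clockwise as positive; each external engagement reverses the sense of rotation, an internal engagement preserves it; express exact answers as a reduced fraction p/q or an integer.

topology: fixed-axis compound train — 2 stages, target 651/64
target = 651/64 in lowest terms: an exact hit needs N1·N3 = k·651 and N2·N4 = k·64 for one integer k, every count in [12, 96]; additionally prefer no 1:1 stage (N1 ≠ N2, N3 ≠ N4)
k = 1…2: no 1:1-free in-range split of k·651 and k·64 into factor pairs; take k = 3
k = 3: N1·N3 = 1953 = 21·93, N2·N4 = 192 = 12·16
achieved = 21·93/(12·16) = 651/64; |achieved − target| = 0 ≤ 651/6400 ✓

N1=21 N2=12 N3=93 N4=16 achieved=651/64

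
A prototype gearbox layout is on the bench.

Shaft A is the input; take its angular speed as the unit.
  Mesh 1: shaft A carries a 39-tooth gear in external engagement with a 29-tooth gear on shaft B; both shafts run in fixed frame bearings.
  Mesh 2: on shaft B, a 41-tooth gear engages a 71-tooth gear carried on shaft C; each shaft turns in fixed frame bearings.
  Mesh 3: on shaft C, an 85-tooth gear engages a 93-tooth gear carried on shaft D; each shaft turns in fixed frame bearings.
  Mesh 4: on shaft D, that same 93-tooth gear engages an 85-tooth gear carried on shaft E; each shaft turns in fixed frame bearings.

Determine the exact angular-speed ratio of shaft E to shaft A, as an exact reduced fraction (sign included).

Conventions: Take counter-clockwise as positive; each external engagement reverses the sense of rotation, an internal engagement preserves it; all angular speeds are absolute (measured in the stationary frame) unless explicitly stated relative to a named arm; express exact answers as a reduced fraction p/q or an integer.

1599/2059

class = fixed-axis compound train [4 meshes; 4 ratios multiply, 4 sense flips]
mesh 1 [39T→29T]: running ratio 39/29, sense −
mesh 2 [41T→71T]: running ratio 1599/2059, sense +
mesh 3 [85T→93T]: running ratio 45305/63829, sense −
mesh 4 [93T→85T]: running ratio 1599/2059, sense +
ω_out/ω_in = 1599/2059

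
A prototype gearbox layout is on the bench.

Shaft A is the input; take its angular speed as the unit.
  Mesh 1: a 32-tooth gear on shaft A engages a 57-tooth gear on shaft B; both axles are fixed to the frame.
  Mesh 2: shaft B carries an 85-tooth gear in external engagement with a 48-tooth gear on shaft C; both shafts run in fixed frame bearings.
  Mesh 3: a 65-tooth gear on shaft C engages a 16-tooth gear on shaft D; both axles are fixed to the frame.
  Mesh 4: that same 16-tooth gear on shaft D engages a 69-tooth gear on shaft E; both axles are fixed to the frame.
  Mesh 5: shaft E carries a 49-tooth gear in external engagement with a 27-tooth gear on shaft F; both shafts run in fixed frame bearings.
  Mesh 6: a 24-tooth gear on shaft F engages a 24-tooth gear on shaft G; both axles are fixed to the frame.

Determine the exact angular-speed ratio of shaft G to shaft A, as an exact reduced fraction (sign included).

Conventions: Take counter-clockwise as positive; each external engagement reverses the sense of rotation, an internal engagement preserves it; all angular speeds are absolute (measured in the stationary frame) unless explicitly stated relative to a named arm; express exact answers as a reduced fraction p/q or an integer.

class = fixed-axis compound train [6 meshes; 6 ratios multiply, 6 sense flips]
mesh 1 [32T→57T]: running ratio 32/57, sense −
mesh 2 [85T→48T]: running ratio 170/171, sense +
mesh 3 [65T→16T]: running ratio 5525/1368, sense −
mesh 4 [16T→69T]: running ratio 11050/11799, sense +
mesh 5 [49T→27T]: running ratio 541450/318573, sense −
mesh 6 [24T→24T]: running ratio 541450/318573, sense +
ω_out/ω_in = 541450/318573

541450/318573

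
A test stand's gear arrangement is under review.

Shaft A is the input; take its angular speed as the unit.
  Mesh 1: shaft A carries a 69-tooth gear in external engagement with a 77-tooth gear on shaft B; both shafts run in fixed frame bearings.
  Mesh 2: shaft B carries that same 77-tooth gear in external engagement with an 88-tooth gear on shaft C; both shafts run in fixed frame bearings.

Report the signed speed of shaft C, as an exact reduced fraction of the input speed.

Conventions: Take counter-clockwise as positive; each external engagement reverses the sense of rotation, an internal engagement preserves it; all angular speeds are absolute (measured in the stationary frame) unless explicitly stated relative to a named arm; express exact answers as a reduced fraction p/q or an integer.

2-mesh fixed-axis compound train (all bearings frame-fixed)
mesh 1 [69T→77T]: |ω|/ω_in = 1×69/77 = 69/77, sense flips to −
mesh 2 [77T→88T]: |ω|/ω_in = (69/77)×77/88 = 69/88, sense flips to +
signed output speed (× input speed) = 69/88

69/88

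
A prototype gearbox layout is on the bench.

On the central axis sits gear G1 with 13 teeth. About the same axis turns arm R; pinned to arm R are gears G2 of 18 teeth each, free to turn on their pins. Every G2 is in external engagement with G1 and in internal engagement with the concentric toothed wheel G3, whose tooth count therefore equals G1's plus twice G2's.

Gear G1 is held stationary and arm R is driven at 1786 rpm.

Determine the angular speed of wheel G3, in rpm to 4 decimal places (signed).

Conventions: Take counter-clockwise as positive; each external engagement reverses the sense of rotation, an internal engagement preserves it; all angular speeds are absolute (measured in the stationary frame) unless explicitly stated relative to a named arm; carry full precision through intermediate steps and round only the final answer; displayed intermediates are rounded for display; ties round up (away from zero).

+2259.8367 rpm

topology: planetary set — G1 13T / G2 18T / G3 49T, arm = carrier (Willis)
normalise by the input: solve with ω_arm = 1, then scale by 1786 rpm
ring teeth: 13 + 2·18 = 49
13(ω_sun−ω_arm) = −49(ω_ring−ω_arm),  ω_sun = 0, ω_arm = 1
ω_ring = 1 − (13/49)(0−1) = 62/49
scale: ω_ring = 62/49 × 1786 rpm = +2259.8367 rpm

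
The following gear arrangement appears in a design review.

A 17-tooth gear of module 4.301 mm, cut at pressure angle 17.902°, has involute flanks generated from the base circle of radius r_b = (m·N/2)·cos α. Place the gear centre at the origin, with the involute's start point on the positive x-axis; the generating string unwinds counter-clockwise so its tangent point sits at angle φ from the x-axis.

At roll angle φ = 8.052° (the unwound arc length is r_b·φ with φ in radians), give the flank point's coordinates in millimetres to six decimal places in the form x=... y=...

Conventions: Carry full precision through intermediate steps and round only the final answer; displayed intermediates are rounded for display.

x=35.130310 y=0.032122

topology: single-mesh involute geometry — m = 4.301, N = 17
pitch radius r_p = m·N/2 = 4.301·17/2 = 36.558500
base radius r_b = r_p·cos α = 36.558500·cos 17.902° = 34.788472
roll angle φ = 8.052° = 0.14053391 rad
x = r_b·(cos φ + φ·sin φ) = 35.130310
y = r_b·(sin φ − φ·cos φ) = 0.032122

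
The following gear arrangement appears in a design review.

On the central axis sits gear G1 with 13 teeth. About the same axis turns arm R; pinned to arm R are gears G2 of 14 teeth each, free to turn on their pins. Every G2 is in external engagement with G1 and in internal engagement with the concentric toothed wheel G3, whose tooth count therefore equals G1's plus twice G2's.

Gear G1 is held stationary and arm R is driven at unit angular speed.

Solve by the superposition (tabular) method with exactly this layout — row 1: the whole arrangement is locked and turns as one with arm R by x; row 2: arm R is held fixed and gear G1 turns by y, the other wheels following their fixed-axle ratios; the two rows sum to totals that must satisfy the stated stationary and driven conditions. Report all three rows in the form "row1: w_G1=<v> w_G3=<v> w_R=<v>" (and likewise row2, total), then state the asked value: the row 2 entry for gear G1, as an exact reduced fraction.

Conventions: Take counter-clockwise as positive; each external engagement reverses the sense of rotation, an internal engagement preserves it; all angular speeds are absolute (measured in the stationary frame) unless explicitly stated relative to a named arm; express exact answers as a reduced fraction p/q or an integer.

row1: w_G1=1 w_G3=1 w_R=1
row2: w_G1=-1 w_G3=13/41 w_R=0
total: w_G1=0 w_G3=54/41 w_R=1
asked value: -1

topology: planetary set — G1 13T / G2 14T / G3 41T, arm = carrier (Willis)
row 1: whole set turns with the arm by x
row 2 (arm held, sun turns y): ω_ring = −(13/41)·y, ω_arm = 0
boundary: total ω_sun = x + y = 0 and total ω_arm = x = 1  ⇒  y = -1, x = 1
row 2 ring = −(13/41)·(-1) = 13/41
totals (row 1 + row 2): sun 1 + (-1) = 0, ring 1 + 13/41 = 54/41, arm 1 + 0 = 1
asked cell (row2, sun) = -1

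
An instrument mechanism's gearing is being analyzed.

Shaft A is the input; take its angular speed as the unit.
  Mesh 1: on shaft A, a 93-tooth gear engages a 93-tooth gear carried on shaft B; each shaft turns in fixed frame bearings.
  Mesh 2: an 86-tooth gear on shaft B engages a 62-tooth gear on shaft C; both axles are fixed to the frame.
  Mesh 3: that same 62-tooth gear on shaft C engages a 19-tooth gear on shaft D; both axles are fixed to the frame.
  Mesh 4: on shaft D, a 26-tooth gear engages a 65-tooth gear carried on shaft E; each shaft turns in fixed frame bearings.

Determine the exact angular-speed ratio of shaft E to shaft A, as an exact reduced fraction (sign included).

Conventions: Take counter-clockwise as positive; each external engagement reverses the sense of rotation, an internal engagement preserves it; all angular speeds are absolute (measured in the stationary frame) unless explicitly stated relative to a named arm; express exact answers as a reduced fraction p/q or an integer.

class = fixed-axis compound train [4 meshes; 4 ratios multiply, 4 sense flips]
mesh 1 [93T→93T]: running ratio 1, sense −
mesh 2 [86T→62T]: running ratio 43/31, sense +
mesh 3 [62T→19T]: running ratio 86/19, sense −
mesh 4 [26T→65T]: running ratio 172/95, sense +
ω_out/ω_in = 172/95

172/95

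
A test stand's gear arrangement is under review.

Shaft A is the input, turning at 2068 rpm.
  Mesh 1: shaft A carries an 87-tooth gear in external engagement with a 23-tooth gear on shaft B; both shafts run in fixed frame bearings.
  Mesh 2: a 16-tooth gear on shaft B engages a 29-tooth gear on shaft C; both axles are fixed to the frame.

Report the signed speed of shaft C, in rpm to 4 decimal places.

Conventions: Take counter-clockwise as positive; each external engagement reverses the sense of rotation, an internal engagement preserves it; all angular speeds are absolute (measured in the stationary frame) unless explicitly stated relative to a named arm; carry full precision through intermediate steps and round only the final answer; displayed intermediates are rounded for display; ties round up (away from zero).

class = fixed-axis compound train [2 meshes; 2 ratios multiply, 2 sense flips]
mesh 1 [87T→23T]: ω = 2068.0000×87/23 = 7822.4348 rpm, sense flips to −
mesh 2 [16T→29T]: ω = 7822.4348×16/29 = 4315.8261 rpm, sense flips to +
signed output speed = +4315.8261 rpm

+4315.8261 rpm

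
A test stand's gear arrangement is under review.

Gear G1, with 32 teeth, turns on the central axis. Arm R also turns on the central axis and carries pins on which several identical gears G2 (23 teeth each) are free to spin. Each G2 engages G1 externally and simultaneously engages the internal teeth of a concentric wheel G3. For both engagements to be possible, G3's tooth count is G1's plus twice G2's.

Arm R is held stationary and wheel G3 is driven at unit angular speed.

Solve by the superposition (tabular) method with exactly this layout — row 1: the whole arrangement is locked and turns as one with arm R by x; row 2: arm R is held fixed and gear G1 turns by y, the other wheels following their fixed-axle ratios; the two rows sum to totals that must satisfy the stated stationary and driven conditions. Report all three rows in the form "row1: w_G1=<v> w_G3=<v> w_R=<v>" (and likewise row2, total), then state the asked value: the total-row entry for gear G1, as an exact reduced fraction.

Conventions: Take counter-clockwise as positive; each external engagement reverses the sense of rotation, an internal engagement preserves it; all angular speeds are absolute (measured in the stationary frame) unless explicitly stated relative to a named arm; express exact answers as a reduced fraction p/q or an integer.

row1: w_G1=0 w_G3=0 w_R=0
row2: w_G1=-39/16 w_G3=1 w_R=0
total: w_G1=-39/16 w_G3=1 w_R=0
asked value: -39/16

planetary set (32T centre, 23T on arm, 78T internal) — Willis relation
superposition row 1 [locked train]: every member turns x
row 2 — arm fixed, fixed-axis ratios: sun y, ring −(32/78)·y, arm 0
boundary: total ω_arm = x = 0 and total ω_ring = x − (32/78)·y = 1  ⇒  y = -39/16, x = 0
row 2 ring = −(32/78)·(-39/16) = 1
totals (row 1 + row 2): sun 0 + (-39/16) = -39/16, ring 0 + 1 = 1, arm 0 + 0 = 0
asked cell (total, sun) = -39/16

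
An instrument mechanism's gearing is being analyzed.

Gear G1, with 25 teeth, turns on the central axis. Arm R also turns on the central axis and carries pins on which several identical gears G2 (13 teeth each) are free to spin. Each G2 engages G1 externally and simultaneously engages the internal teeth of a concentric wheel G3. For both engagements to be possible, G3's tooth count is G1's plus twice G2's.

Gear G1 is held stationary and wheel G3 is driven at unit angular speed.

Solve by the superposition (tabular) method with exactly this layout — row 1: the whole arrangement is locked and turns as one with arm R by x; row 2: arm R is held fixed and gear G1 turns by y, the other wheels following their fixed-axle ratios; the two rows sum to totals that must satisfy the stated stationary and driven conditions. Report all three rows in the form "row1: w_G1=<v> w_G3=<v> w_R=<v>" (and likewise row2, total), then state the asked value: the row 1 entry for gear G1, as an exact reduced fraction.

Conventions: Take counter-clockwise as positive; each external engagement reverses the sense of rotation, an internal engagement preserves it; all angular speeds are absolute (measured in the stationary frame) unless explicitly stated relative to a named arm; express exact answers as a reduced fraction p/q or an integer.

recognized (axles ride arm R): planetary set, 25/13/51 teeth
row 1 (train locked, turned with arm): all members turn x
row 2 (arm held, sun turns y): ω_ring = −(25/51)·y, ω_arm = 0
boundary: total ω_sun = x + y = 0 and total ω_ring = x − (25/51)·y = 1  ⇒  y = -51/76, x = 51/76
row 2 ring = −(25/51)·(-51/76) = 25/76
totals (row 1 + row 2): sun 51/76 + (-51/76) = 0, ring 51/76 + 25/76 = 1, arm 51/76 + 0 = 51/76
asked cell (row1, sun) = 51/76

row1: w_G1=51/76 w_G3=51/76 w_R=51/76
row2: w_G1=-51/76 w_G3=25/76 w_R=0
total: w_G1=0 w_G3=1 w_R=51/76
asked value: 51/76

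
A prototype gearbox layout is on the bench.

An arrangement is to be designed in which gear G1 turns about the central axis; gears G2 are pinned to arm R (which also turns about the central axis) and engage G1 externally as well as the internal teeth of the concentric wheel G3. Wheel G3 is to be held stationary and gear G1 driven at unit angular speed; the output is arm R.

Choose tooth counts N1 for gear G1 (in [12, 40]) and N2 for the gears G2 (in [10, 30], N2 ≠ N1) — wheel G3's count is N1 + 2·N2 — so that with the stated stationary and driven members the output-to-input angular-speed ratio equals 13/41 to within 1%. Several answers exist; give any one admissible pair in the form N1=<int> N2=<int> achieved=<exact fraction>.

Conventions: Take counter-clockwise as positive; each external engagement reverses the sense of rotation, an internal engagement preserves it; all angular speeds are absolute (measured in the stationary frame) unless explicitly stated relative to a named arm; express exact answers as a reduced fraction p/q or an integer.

planetary set to be sized for 13/41 (Willis relation)
Willis with ω_ring = 0: ω_arm/ω_sun = N1/(N1+N3); set equal to 13/41  ⇒  N3/N1 = 1/(13/41) − 1 = 28/13
N3 = N1 + 2·N2  ⇒  N2/N1 = (N3/N1 − 1)/2 = (28/13 − 1)/2 = 15/26
smallest multiple with N1 ≥ 12 and N2 ≥ 10: k = 1  ⇒  N1 = 1·26 = 26, N2 = 1·15 = 15 (N1 ≤ 40, N2 ≤ 30, N2 ≠ N1 ✓), N3 = 26 + 2·15 = 56
check: N1/(N1+N3) with N1 = 26, N3 = 56 gives 13/41; |achieved − target| = 0 ≤ 13/4100 ✓

N1=26 N2=15 achieved=13/41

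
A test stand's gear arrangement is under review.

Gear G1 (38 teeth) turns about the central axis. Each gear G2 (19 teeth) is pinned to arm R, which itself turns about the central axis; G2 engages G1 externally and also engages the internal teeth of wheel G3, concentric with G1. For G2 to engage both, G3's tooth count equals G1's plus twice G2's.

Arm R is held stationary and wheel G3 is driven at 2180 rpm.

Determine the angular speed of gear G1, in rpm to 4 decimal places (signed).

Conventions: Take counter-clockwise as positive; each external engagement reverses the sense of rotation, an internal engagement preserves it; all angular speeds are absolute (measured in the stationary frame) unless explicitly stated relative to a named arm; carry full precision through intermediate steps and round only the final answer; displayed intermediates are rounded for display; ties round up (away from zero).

-4360.0000 rpm

planetary set (38T centre, 19T on arm, 76T internal) — Willis relation
normalise by the input: solve with ω_ring = 1, then scale by 2180 rpm
ring teeth: 38 + 2·19 = 76
38(ω_sun−ω_arm) = −76(ω_ring−ω_arm),  ω_arm = 0, ω_ring = 1
ω_sun = 0 − (76/38)(1−0) = -2
scale: ω_sun = -2 × 2180 rpm = -4360.0000 rpm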